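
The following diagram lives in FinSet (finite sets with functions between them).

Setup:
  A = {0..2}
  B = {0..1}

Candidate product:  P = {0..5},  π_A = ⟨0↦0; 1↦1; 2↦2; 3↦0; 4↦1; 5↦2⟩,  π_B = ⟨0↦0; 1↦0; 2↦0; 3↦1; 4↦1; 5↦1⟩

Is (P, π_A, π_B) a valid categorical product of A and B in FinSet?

Answer: VALID PRODUCT

Derivation:
|A|·|B| = 3·2 = 6;  |P| = 6
Check the pairing map k ↦ (π_A(k), π_B(k)):
  0 ↦ (0,0)
  1 ↦ (1,0)
  2 ↦ (2,0)
  3 ↦ (0,1)
  4 ↦ (1,1)
  5 ↦ (2,1)
distinct pairs in image: 6 / 6 needed
  → bijection onto A×B; projections well-typed.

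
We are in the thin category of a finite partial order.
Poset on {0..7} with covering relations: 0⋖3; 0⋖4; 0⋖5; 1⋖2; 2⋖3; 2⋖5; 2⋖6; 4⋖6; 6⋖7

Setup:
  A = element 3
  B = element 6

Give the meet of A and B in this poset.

Answer: NO MEET EXISTS

Trace:
Lower bounds of A=3 and B=6: {0,1,2}
  maximal lower bounds 0 and 2 are incomparable: neither 0⊑2 nor 2⊑0
→ no greatest lower bound exists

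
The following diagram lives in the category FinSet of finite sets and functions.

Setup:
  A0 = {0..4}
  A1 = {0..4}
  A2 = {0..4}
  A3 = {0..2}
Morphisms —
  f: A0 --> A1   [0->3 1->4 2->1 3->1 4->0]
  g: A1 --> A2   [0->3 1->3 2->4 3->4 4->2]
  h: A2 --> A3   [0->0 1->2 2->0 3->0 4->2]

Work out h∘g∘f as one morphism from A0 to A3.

Answer: [0->2 1->0 2->0 3->0 4->0]

Derivation:
  0 f-->3 g-->4 h-->2
  1 f-->4 g-->2 h-->0
  2 f-->1 g-->3 h-->0
  3 f-->1 g-->3 h-->0
  4 f-->0 g-->3 h-->0
⟦path⟧: [0->2 1->0 2->0 3->0 4->0]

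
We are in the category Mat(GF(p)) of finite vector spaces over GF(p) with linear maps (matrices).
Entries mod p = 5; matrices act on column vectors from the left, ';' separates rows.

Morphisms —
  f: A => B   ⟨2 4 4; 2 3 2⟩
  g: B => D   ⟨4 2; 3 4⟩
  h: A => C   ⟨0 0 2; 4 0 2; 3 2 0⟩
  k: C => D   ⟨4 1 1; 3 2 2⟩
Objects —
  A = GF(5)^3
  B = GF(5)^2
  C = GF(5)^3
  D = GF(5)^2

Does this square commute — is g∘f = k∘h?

Answer: COMMUTES

Trace:
Path 1 = f;g:
  e0=⟨1,0,0⟩ f=>⟨2,2⟩ g=>⟨2,4⟩
  e1=⟨0,1,0⟩ f=>⟨4,3⟩ g=>⟨2,4⟩
  e2=⟨0,0,1⟩ f=>⟨4,2⟩ g=>⟨0,0⟩
  ⟦path⟧₁ = ⟨2 2 0; 4 4 0⟩
Path 2 = h;k:
  e0=⟨1,0,0⟩ h=>⟨0,4,3⟩ k=>⟨2,4⟩
  e1=⟨0,1,0⟩ h=>⟨0,0,2⟩ k=>⟨2,4⟩
  e2=⟨0,0,1⟩ h=>⟨2,2,0⟩ k=>⟨0,0⟩
  ⟦path⟧₂ = ⟨2 2 0; 4 4 0⟩
Equal? same morphism ✓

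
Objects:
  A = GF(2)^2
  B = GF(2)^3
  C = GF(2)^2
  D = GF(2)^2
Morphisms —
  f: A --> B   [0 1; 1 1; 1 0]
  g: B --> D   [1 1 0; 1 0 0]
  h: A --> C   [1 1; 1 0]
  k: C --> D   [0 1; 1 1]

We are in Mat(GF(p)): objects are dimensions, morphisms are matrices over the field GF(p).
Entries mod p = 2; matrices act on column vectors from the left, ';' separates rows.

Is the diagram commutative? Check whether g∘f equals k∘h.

1) trace f;g:
  e0=(1,0) f-->(0,1,1) g-->(1,0)
  e1=(0,1) f-->(1,1,0) g-->(0,1)
  composite₁ = [1 0; 0 1]
2) trace h;k:
  e0=(1,0) h-->(1,1) k-->(1,0)
  e1=(0,1) h-->(1,0) k-->(0,1)
  composite₂ = [1 0; 0 1]
Equal? equal; square commutes

Answer: COMMUTES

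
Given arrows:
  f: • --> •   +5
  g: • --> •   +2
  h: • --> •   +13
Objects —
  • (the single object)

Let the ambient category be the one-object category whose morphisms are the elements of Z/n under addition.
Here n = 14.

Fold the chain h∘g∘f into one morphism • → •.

  0 +5≡5 +2≡7 +13≡6  (mod 14)
result: +6

Answer: +6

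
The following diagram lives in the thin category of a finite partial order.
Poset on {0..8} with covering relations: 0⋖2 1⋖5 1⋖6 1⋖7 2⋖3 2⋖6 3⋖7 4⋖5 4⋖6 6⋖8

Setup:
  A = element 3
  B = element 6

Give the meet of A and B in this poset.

Common predecessors of 3,6: {0,2}
  0 ≤ 2
  2 ≤ 2
glb = 2

Answer: A∧B = 2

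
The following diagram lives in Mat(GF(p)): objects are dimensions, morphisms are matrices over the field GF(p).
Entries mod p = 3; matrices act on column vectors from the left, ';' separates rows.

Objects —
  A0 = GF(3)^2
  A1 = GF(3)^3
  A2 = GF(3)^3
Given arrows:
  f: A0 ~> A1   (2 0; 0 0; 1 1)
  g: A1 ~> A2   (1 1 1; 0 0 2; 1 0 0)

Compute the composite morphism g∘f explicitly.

  e0=(1,0) f~>(2,0,1) g~>(0,2,2)
  e1=(0,1) f~>(0,0,1) g~>(1,2,0)
composite: (0 1; 2 2; 2 0)

Answer: (0 1; 2 2; 2 0)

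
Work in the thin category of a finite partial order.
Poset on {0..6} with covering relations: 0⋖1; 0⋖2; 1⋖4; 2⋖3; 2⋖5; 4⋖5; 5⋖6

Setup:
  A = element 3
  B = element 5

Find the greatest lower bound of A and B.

Common predecessors of 3,5: {0,2}
  0 ⊑ 2
  2 ⊑ 2
glb = 2

Answer: A∧B = 2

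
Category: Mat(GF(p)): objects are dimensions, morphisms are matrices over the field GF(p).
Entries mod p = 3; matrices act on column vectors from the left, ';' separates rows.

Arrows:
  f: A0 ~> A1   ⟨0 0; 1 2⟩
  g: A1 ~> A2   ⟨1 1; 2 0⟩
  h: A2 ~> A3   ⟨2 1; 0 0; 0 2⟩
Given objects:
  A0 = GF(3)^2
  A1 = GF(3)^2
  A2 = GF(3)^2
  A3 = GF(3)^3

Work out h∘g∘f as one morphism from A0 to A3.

  e0=⟨1,0⟩ f~>⟨0,1⟩ g~>⟨1,0⟩ h~>⟨2,0,0⟩
  e1=⟨0,1⟩ f~>⟨0,2⟩ g~>⟨2,0⟩ h~>⟨1,0,0⟩
composite: ⟨2 1; 0 0; 0 0⟩

Answer: ⟨2 1; 0 0; 0 0⟩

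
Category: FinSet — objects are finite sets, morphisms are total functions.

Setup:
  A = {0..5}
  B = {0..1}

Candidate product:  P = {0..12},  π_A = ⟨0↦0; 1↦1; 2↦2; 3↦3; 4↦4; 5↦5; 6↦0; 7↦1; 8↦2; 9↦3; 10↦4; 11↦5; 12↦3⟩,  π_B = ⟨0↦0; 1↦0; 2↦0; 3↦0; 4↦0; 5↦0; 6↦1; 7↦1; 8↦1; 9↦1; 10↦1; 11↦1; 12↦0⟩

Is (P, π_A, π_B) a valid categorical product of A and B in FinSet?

Answer: NOT A VALID PRODUCT — |P|=13 ≠ |A|·|B|=12

Trace:
|A|·|B| = 6·2 = 12;  |P| = 13
  → cardinalities differ; no bijection possible.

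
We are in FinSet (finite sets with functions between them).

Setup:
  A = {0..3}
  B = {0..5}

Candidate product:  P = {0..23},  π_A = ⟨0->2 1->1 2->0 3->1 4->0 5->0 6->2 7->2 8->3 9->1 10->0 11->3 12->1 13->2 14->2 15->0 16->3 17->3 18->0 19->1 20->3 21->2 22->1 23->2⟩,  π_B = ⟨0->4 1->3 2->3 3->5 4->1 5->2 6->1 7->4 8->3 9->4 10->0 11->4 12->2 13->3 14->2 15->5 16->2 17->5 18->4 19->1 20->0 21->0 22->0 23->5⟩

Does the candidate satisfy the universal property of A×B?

Answer: NOT A VALID PRODUCT — duplicate pair at indices 0,7

Trace:
|A|·|B| = 4·6 = 24;  |P| = 24
Check the pairing map k ↦ (π_A(k), π_B(k)):
  0 -> (2,4)
  1 -> (1,3)
  2 -> (0,3)
  3 -> (1,5)
  4 -> (0,1)
  5 -> (0,2)
  6 -> (2,1)
  7 -> (2,4)  ✗ repeats pair of k=0
  8 -> (3,3)
  9 -> (1,4)
  10 -> (0,0)
  11 -> (3,4)
  12 -> (1,2)
  13 -> (2,3)
  14 -> (2,2)
  15 -> (0,5)
  16 -> (3,2)
  17 -> (3,5)
  18 -> (0,4)
  19 -> (1,1)
  20 -> (3,0)
  21 -> (2,0)
  22 -> (1,0)
  23 -> (2,5)
distinct pairs in image: 23 / 24 needed
  → (2,4) hit at k=0 and k=7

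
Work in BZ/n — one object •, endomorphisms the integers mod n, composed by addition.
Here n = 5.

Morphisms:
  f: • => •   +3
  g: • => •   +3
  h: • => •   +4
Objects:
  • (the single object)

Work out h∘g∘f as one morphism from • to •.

  0 +3≡3 +3≡1 +4≡0  (mod 5)
composite: +0

Answer: +0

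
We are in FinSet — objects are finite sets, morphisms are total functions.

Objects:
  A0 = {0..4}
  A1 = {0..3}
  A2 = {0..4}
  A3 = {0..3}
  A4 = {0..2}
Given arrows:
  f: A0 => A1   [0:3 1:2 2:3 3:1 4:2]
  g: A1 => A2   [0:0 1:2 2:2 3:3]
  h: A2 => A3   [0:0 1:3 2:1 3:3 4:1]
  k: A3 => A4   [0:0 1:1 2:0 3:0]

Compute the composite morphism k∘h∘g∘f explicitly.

  0 f=>3 g=>3 h=>3 k=>0
  1 f=>2 g=>2 h=>1 k=>1
  2 f=>3 g=>3 h=>3 k=>0
  3 f=>1 g=>2 h=>1 k=>1
  4 f=>2 g=>2 h=>1 k=>1
⟦path⟧: [0:0 1:1 2:0 3:1 4:1]

Answer: [0:0 1:1 2:0 3:1 4:1]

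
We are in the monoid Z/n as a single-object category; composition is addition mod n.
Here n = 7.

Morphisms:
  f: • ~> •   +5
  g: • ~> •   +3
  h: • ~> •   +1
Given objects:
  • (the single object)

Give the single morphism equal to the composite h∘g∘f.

Answer: +2

Derivation:
  0 +5≡5 +3≡1 +1≡2  (mod 7)
⟦path⟧: +2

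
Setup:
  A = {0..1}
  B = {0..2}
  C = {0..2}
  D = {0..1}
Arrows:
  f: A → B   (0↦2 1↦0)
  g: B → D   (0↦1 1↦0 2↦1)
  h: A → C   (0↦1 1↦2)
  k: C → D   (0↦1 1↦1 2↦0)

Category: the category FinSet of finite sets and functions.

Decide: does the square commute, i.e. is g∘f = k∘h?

Answer: DOES NOT COMMUTE

Derivation:
Path 1 = f;g:
  0 f→2 g→1
  1 f→0 g→1
  ⟦path⟧₁ = (0↦1 1↦1)
Path 2 = h;k:
  0 h→1 k→1
  1 h→2 k→0
  ⟦path⟧₂ = (0↦1 1↦0)
Equal? distinct morphisms ✗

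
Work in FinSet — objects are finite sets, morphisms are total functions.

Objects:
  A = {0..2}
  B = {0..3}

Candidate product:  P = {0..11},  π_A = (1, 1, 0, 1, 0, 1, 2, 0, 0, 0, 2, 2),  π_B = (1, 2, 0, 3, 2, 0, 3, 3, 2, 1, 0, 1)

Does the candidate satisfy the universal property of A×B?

Answer: NOT A VALID PRODUCT — duplicate pair at indices 8,4

Derivation:
|A|·|B| = 3·4 = 12;  |P| = 12
Check the pairing map k ↦ (π_A(k), π_B(k)):
  0 -> (1,1)
  1 -> (1,2)
  2 -> (0,0)
  3 -> (1,3)
  4 -> (0,2)
  5 -> (1,0)
  6 -> (2,3)
  7 -> (0,3)
  8 -> (0,2)  ✗ repeats pair of k=4
  9 -> (0,1)
  10 -> (2,0)
  11 -> (2,1)
distinct pairs in image: 11 / 12 needed
  → (0,2) hit at k=4 and k=8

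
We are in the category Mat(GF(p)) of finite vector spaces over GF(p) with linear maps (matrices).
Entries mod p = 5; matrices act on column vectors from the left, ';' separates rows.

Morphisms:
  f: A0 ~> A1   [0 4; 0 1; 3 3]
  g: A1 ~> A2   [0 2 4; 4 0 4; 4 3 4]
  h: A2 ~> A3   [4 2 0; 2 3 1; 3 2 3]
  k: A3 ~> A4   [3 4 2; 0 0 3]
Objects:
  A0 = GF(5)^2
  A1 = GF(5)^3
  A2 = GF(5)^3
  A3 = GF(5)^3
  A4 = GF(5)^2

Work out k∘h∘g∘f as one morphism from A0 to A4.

  e0=⟨1,0⟩ f~>⟨0,0,3⟩ g~>⟨2,2,2⟩ h~>⟨2,2,1⟩ k~>⟨1,3⟩
  e1=⟨0,1⟩ f~>⟨4,1,3⟩ g~>⟨4,3,1⟩ h~>⟨2,3,1⟩ k~>⟨0,3⟩
composite: [1 0; 3 3]

Answer: [1 0; 3 3]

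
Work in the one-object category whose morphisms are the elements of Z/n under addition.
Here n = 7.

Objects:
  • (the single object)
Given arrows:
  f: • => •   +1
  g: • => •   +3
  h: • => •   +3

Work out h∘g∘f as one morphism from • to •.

  0 +1≡1 +3≡4 +3≡0  (mod 7)
result: +0

Answer: +0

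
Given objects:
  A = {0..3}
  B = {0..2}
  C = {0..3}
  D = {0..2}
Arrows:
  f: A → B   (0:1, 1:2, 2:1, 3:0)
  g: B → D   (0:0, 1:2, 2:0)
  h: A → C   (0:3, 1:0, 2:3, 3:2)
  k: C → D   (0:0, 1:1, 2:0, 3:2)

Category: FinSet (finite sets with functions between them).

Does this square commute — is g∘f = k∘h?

1) trace f;g:
  0 f→1 g→2
  1 f→2 g→0
  2 f→1 g→2
  3 f→0 g→0
  ⟦path⟧₁ = (0:2, 1:0, 2:2, 3:0)
2) trace h;k:
  0 h→3 k→2
  1 h→0 k→0
  2 h→3 k→2
  3 h→2 k→0
  ⟦path⟧₂ = (0:2, 1:0, 2:2, 3:0)
Equal? equal; square commutes

Answer: COMMUTES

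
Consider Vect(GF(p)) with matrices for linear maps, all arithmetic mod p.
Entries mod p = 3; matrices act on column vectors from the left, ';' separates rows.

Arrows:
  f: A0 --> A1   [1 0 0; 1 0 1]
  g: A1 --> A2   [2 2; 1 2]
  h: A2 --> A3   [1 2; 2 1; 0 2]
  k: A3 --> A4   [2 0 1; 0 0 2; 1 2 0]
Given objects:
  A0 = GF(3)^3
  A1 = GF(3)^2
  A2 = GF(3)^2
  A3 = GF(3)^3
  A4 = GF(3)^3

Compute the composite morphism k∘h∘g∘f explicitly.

Answer: [2 0 1; 0 0 2; 2 0 0]

Trace:
  e0=⟨1,0,0⟩ f-->⟨1,1⟩ g-->⟨1,0⟩ h-->⟨1,2,0⟩ k-->⟨2,0,2⟩
  e1=⟨0,1,0⟩ f-->⟨0,0⟩ g-->⟨0,0⟩ h-->⟨0,0,0⟩ k-->⟨0,0,0⟩
  e2=⟨0,0,1⟩ f-->⟨0,1⟩ g-->⟨2,2⟩ h-->⟨0,0,1⟩ k-->⟨1,2,0⟩
result: [2 0 1; 0 0 2; 2 0 0]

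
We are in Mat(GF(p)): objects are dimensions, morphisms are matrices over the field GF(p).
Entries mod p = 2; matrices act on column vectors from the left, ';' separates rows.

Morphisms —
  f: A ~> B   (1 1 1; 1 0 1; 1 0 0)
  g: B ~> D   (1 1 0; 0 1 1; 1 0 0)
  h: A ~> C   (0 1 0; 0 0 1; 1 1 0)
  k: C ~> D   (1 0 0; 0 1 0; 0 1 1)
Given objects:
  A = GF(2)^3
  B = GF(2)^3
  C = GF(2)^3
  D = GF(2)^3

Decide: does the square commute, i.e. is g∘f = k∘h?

1) trace f;g:
  e0=(1,0,0) f~>(1,1,1) g~>(0,0,1)
  e1=(0,1,0) f~>(1,0,0) g~>(1,0,1)
  e2=(0,0,1) f~>(1,1,0) g~>(0,1,1)
  ⟦path⟧₁ = (0 1 0; 0 0 1; 1 1 1)
2) trace h;k:
  e0=(1,0,0) h~>(0,0,1) k~>(0,0,1)
  e1=(0,1,0) h~>(1,0,1) k~>(1,0,1)
  e2=(0,0,1) h~>(0,1,0) k~>(0,1,1)
  ⟦path⟧₂ = (0 1 0; 0 0 1; 1 1 1)
Equal? equal; square commutes

Answer: COMMUTES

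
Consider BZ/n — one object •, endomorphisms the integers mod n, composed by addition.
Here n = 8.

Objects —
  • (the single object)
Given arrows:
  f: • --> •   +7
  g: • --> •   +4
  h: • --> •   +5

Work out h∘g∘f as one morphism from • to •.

  0 +7≡7 +4≡3 +5≡0  (mod 8)
composite: +0

Answer: +0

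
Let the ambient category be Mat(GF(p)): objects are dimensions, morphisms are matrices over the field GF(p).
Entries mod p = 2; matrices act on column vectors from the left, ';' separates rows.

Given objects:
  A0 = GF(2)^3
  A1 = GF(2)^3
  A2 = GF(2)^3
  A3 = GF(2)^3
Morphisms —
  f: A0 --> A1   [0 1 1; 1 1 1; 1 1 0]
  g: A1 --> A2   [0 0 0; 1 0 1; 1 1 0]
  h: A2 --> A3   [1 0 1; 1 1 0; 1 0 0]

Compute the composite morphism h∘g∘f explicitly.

  e0=(1,0,0) f-->(0,1,1) g-->(0,1,1) h-->(1,1,0)
  e1=(0,1,0) f-->(1,1,1) g-->(0,0,0) h-->(0,0,0)
  e2=(0,0,1) f-->(1,1,0) g-->(0,1,0) h-->(0,1,0)
⟦path⟧: [1 0 0; 1 0 1; 0 0 0]

Answer: [1 0 0; 1 0 1; 0 0 0]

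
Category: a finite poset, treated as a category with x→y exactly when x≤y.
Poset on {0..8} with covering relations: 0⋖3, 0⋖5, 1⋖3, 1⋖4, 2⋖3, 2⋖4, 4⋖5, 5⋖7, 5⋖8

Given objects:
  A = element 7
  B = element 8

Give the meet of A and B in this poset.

{x : x≤A ∧ x≤B} = {0,1,2,4,5}  (A=7, B=8)
  0 ≤ 5
  1 ≤ 5
  2 ≤ 5
  4 ≤ 5
  5 ≤ 5
glb = 5

Answer: A∧B = 5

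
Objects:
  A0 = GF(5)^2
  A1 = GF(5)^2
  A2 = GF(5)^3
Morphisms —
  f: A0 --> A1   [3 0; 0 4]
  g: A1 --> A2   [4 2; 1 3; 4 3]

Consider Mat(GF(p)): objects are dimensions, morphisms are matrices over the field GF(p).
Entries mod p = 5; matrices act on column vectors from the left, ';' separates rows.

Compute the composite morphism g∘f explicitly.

  e0=(1,0) f-->(3,0) g-->(2,3,2)
  e1=(0,1) f-->(0,4) g-->(3,2,2)
composite: [2 3; 3 2; 2 2]

Answer: [2 3; 3 2; 2 2]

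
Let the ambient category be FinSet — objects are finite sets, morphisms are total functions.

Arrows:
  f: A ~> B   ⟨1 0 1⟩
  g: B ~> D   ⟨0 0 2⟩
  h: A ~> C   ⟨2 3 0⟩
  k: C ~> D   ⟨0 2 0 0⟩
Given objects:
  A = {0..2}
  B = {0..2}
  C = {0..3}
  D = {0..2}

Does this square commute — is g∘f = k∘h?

Answer: COMMUTES

Work:
Path 1 = f;g:
  0 f~>1 g~>0
  1 f~>0 g~>0
  2 f~>1 g~>0
  ⟦path⟧₁ = ⟨0 0 0⟩
Path 2 = h;k:
  0 h~>2 k~>0
  1 h~>3 k~>0
  2 h~>0 k~>0
  ⟦path⟧₂ = ⟨0 0 0⟩
Equal? same morphism ✓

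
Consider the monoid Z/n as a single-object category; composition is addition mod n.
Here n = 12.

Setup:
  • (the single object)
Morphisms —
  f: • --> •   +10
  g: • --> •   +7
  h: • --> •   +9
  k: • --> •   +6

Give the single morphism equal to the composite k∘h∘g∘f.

Answer: +8

Work:
  0 +10≡10 +7≡5 +9≡2 +6≡8  (mod 12)
⟦path⟧: +8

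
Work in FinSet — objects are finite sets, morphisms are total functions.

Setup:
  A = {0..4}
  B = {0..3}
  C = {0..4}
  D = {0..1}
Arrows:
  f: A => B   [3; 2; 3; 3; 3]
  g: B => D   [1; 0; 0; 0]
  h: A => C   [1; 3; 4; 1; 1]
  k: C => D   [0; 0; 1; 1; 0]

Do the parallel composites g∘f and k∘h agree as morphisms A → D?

1) trace f;g:
  0 f=>3 g=>0
  1 f=>2 g=>0
  2 f=>3 g=>0
  3 f=>3 g=>0
  4 f=>3 g=>0
  composite₁ = [0; 0; 0; 0; 0]
2) trace h;k:
  0 h=>1 k=>0
  1 h=>3 k=>1
  2 h=>4 k=>0
  3 h=>1 k=>0
  4 h=>1 k=>0
  composite₂ = [0; 1; 0; 0; 0]
Equal? NO — does not commute

Answer: DOES NOT COMMUTE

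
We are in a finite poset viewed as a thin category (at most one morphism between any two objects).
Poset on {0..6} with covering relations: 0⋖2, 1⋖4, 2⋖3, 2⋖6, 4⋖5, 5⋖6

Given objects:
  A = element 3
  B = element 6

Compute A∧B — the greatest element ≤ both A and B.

Lower bounds of A=3 and B=6: {0,2}
  0 ⊑ 2
  2 ⊑ 2
glb = 2

Answer: A∧B = 2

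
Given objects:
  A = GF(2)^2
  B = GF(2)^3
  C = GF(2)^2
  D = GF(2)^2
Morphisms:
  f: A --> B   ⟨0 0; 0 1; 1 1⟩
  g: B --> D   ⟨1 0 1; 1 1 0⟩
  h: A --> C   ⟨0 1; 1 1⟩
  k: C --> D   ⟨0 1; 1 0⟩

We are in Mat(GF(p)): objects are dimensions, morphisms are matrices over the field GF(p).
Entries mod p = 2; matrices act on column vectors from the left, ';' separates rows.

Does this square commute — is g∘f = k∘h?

Along f;g (path 1):
  e0=[1,0] f-->[0,0,1] g-->[1,0]
  e1=[0,1] f-->[0,1,1] g-->[1,1]
  composite₁ = ⟨1 1; 0 1⟩
Along h;k (path 2):
  e0=[1,0] h-->[0,1] k-->[1,0]
  e1=[0,1] h-->[1,1] k-->[1,1]
  composite₂ = ⟨1 1; 0 1⟩
Equal? same morphism ✓

Answer: COMMUTES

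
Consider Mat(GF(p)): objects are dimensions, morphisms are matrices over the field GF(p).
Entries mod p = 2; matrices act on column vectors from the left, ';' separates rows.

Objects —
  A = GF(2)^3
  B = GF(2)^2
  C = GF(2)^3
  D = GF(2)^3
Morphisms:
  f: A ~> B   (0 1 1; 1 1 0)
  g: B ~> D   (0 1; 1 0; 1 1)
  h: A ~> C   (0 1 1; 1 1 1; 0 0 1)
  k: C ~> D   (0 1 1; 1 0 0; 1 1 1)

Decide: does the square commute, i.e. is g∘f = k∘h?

1) trace f;g:
  e0=[1,0,0] f~>[0,1] g~>[1,0,1]
  e1=[0,1,0] f~>[1,1] g~>[1,1,0]
  e2=[0,0,1] f~>[1,0] g~>[0,1,1]
  composite₁ = (1 1 0; 0 1 1; 1 0 1)
2) trace h;k:
  e0=[1,0,0] h~>[0,1,0] k~>[1,0,1]
  e1=[0,1,0] h~>[1,1,0] k~>[1,1,0]
  e2=[0,0,1] h~>[1,1,1] k~>[0,1,1]
  composite₂ = (1 1 0; 0 1 1; 1 0 1)
Equal? same morphism ✓

Answer: COMMUTES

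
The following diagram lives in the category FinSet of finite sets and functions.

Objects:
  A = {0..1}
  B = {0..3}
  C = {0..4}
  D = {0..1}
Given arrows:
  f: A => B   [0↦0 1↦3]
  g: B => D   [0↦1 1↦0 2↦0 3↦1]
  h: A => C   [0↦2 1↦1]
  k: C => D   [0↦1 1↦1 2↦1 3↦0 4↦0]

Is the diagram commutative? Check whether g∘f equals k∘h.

Answer: COMMUTES

Derivation:
Path 1 = f;g:
  0 f=>0 g=>1
  1 f=>3 g=>1
  result₁ = [0↦1 1↦1]
Path 2 = h;k:
  0 h=>2 k=>1
  1 h=>1 k=>1
  result₂ = [0↦1 1↦1]
Equal? YES — commutes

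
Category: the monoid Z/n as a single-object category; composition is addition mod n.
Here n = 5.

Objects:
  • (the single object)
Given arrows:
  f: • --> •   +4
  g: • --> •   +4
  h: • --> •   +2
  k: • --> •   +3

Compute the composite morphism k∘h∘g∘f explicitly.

  0 +4≡4 +4≡3 +2≡0 +3≡3  (mod 5)
⟦path⟧: +3

Answer: +3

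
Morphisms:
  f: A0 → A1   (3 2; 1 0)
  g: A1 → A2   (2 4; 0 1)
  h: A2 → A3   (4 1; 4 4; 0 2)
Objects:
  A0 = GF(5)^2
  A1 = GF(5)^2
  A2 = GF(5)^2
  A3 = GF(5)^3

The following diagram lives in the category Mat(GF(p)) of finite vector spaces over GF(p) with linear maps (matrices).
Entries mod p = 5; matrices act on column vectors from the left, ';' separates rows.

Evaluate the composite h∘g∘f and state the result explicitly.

Answer: (1 1; 4 1; 2 0)

Work:
  e0=[1,0] f→[3,1] g→[0,1] h→[1,4,2]
  e1=[0,1] f→[2,0] g→[4,0] h→[1,1,0]
composite: (1 1; 4 1; 2 0)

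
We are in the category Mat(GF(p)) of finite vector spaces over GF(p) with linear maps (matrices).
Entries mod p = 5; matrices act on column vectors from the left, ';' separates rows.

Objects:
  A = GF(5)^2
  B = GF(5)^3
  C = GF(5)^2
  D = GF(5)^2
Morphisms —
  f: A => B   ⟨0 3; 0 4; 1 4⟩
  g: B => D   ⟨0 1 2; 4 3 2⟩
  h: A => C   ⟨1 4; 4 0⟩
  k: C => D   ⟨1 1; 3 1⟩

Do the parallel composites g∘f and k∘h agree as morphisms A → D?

1) trace f;g:
  e0=⟨1,0⟩ f=>⟨0,0,1⟩ g=>⟨2,2⟩
  e1=⟨0,1⟩ f=>⟨3,4,4⟩ g=>⟨2,2⟩
  result₁ = ⟨2 2; 2 2⟩
2) trace h;k:
  e0=⟨1,0⟩ h=>⟨1,4⟩ k=>⟨0,2⟩
  e1=⟨0,1⟩ h=>⟨4,0⟩ k=>⟨4,2⟩
  result₂ = ⟨0 4; 2 2⟩
Equal? distinct morphisms ✗

Answer: DOES NOT COMMUTE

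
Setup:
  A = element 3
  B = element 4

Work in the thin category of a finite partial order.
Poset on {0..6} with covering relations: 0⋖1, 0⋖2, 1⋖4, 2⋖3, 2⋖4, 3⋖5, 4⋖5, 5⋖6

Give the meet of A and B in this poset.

Answer: A∧B = 2

Derivation:
Common predecessors of 3,4: {0,2}
  0 <= 2
  2 <= 2
glb = 2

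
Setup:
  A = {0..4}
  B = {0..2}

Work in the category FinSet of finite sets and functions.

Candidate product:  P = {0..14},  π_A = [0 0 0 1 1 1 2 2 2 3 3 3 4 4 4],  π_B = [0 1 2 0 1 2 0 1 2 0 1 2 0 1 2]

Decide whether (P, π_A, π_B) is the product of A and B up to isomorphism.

Answer: VALID PRODUCT

Derivation:
|A|·|B| = 5·3 = 15;  |P| = 15
Check the pairing map k ↦ (π_A(k), π_B(k)):
  0 ↦ (0,0)
  1 ↦ (0,1)
  2 ↦ (0,2)
  3 ↦ (1,0)
  4 ↦ (1,1)
  5 ↦ (1,2)
  6 ↦ (2,0)
  7 ↦ (2,1)
  8 ↦ (2,2)
  9 ↦ (3,0)
  10 ↦ (3,1)
  11 ↦ (3,2)
  12 ↦ (4,0)
  13 ↦ (4,1)
  14 ↦ (4,2)
distinct pairs in image: 15 / 15 needed
  → bijection onto A×B; projections well-typed.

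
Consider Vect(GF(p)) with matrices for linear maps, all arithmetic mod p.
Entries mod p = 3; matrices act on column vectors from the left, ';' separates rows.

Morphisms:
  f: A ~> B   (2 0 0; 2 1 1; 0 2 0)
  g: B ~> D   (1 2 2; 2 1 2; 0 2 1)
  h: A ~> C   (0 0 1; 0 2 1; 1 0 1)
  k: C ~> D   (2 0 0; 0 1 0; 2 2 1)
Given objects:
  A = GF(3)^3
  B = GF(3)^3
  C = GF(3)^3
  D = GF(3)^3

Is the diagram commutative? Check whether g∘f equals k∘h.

1) trace f;g:
  e0=(1,0,0) f~>(2,2,0) g~>(0,0,1)
  e1=(0,1,0) f~>(0,1,2) g~>(0,2,1)
  e2=(0,0,1) f~>(0,1,0) g~>(2,1,2)
  ⟦path⟧₁ = (0 0 2; 0 2 1; 1 1 2)
2) trace h;k:
  e0=(1,0,0) h~>(0,0,1) k~>(0,0,1)
  e1=(0,1,0) h~>(0,2,0) k~>(0,2,1)
  e2=(0,0,1) h~>(1,1,1) k~>(2,1,2)
  ⟦path⟧₂ = (0 0 2; 0 2 1; 1 1 2)
Equal? equal; square commutes

Answer: COMMUTES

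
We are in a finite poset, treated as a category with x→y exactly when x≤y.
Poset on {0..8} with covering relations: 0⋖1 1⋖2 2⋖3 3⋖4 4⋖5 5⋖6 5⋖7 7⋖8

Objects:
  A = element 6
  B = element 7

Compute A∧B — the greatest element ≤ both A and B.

Answer: A∧B = 5

Trace:
{x : x<=A ∧ x<=B} = {0,1,2,3,4,5}  (A=6, B=7)
  0 <= 5
  1 <= 5
  2 <= 5
  3 <= 5
  4 <= 5
  5 <= 5
glb = 5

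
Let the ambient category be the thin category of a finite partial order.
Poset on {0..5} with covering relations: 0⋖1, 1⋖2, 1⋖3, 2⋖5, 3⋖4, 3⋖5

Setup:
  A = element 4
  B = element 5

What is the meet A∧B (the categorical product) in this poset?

Lower bounds of A=4 and B=5: {0,1,3}
  0 ≤ 3
  1 ≤ 3
  3 ≤ 3
glb = 3

Answer: A∧B = 3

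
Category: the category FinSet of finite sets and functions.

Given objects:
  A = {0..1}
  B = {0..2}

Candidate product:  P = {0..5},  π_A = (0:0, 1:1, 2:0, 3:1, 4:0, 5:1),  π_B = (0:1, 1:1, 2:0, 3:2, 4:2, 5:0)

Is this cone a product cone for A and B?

Answer: VALID PRODUCT

Work:
|A|·|B| = 2·3 = 6;  |P| = 6
Check the pairing map k ↦ (π_A(k), π_B(k)):
  0 : (0,1)
  1 : (1,1)
  2 : (0,0)
  3 : (1,2)
  4 : (0,2)
  5 : (1,0)
distinct pairs in image: 6 / 6 needed
  → bijection onto A×B; projections well-typed.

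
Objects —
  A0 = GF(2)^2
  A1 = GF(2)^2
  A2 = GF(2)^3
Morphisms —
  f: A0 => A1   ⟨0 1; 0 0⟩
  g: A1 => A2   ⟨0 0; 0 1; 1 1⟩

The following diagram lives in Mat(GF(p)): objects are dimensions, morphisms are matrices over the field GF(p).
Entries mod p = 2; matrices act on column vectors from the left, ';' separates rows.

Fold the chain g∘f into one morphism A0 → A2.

Answer: ⟨0 0; 0 0; 0 1⟩

Trace:
  e0=[1,0] f=>[0,0] g=>[0,0,0]
  e1=[0,1] f=>[1,0] g=>[0,0,1]
result: ⟨0 0; 0 0; 0 1⟩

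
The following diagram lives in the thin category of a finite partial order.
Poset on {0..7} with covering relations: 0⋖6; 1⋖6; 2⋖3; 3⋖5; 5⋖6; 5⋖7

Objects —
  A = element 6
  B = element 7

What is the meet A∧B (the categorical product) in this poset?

{x : x⊑A ∧ x⊑B} = {2,3,5}  (A=6, B=7)
  2 ⊑ 5
  3 ⊑ 5
  5 ⊑ 5
glb = 5

Answer: A∧B = 5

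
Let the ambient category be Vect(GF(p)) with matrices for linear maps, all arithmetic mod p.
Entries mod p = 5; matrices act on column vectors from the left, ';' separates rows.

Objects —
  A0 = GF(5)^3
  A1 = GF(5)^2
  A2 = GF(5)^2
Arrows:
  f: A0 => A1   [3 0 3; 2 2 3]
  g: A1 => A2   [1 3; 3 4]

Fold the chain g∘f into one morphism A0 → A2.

Answer: [4 1 2; 2 3 1]

Trace:
  e0=⟨1,0,0⟩ f=>⟨3,2⟩ g=>⟨4,2⟩
  e1=⟨0,1,0⟩ f=>⟨0,2⟩ g=>⟨1,3⟩
  e2=⟨0,0,1⟩ f=>⟨3,3⟩ g=>⟨2,1⟩
result: [4 1 2; 2 3 1]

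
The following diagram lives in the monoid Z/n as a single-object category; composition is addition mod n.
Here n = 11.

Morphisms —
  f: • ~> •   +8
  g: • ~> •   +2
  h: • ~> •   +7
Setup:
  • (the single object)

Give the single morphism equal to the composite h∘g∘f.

  0 +8≡8 +2≡10 +7≡6  (mod 11)
⟦path⟧: +6

Answer: +6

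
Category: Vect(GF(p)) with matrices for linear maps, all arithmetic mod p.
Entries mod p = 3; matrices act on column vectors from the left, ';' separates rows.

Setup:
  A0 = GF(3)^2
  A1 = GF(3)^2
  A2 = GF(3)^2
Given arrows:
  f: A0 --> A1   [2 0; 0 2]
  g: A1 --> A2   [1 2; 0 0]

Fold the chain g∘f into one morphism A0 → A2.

  e0=[1,0] f-->[2,0] g-->[2,0]
  e1=[0,1] f-->[0,2] g-->[1,0]
⟦path⟧: [2 1; 0 0]

Answer: [2 1; 0 0]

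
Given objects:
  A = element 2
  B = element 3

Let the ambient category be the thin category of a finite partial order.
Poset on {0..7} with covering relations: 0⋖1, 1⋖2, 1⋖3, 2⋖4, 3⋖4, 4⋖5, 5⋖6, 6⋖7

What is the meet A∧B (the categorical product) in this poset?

{x : x≤A ∧ x≤B} = {0,1}  (A=2, B=3)
  0 ≤ 1
  1 ≤ 1
glb = 1

Answer: A∧B = 1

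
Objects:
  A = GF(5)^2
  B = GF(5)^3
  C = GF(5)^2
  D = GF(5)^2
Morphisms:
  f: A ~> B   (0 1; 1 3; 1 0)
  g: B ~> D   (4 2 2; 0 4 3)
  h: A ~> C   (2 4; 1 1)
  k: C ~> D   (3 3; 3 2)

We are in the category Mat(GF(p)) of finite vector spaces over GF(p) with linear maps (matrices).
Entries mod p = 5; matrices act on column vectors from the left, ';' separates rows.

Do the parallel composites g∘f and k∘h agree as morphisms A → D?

Path 1 = f;g:
  e0=⟨1,0⟩ f~>⟨0,1,1⟩ g~>⟨4,2⟩
  e1=⟨0,1⟩ f~>⟨1,3,0⟩ g~>⟨0,2⟩
  composite₁ = (4 0; 2 2)
Path 2 = h;k:
  e0=⟨1,0⟩ h~>⟨2,1⟩ k~>⟨4,3⟩
  e1=⟨0,1⟩ h~>⟨4,1⟩ k~>⟨0,4⟩
  composite₂ = (4 0; 3 4)
Equal? differ; not commutative

Answer: DOES NOT COMMUTE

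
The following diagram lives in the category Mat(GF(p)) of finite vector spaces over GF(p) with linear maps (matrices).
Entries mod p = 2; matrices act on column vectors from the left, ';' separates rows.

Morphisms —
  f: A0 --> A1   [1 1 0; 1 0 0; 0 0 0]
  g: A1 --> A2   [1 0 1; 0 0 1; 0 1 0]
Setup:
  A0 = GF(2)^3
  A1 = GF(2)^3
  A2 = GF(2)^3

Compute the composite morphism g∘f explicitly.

  e0=⟨1,0,0⟩ f-->⟨1,1,0⟩ g-->⟨1,0,1⟩
  e1=⟨0,1,0⟩ f-->⟨1,0,0⟩ g-->⟨1,0,0⟩
  e2=⟨0,0,1⟩ f-->⟨0,0,0⟩ g-->⟨0,0,0⟩
result: [1 1 0; 0 0 0; 1 0 0]

Answer: [1 1 0; 0 0 0; 1 0 0]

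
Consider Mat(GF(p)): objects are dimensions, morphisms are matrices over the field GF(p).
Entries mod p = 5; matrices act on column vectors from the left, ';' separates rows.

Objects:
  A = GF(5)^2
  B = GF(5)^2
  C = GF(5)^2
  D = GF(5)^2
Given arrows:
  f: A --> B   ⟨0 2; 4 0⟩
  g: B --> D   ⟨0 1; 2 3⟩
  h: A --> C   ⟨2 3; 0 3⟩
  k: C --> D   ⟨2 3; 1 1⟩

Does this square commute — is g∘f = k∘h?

1) trace f;g:
  e0=⟨1,0⟩ f-->⟨0,4⟩ g-->⟨4,2⟩
  e1=⟨0,1⟩ f-->⟨2,0⟩ g-->⟨0,4⟩
  ⟦path⟧₁ = ⟨4 0; 2 4⟩
2) trace h;k:
  e0=⟨1,0⟩ h-->⟨2,0⟩ k-->⟨4,2⟩
  e1=⟨0,1⟩ h-->⟨3,3⟩ k-->⟨0,1⟩
  ⟦path⟧₂ = ⟨4 0; 2 1⟩
Equal? differ; not commutative

Answer: DOES NOT COMMUTE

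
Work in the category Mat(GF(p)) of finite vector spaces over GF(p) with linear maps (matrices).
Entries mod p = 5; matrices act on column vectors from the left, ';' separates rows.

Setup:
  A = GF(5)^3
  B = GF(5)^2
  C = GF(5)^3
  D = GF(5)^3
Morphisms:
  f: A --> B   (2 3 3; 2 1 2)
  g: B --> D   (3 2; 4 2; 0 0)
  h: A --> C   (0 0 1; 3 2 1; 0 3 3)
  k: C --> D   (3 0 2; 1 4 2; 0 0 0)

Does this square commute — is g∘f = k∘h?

Along f;g (path 1):
  e0=(1,0,0) f-->(2,2) g-->(0,2,0)
  e1=(0,1,0) f-->(3,1) g-->(1,4,0)
  e2=(0,0,1) f-->(3,2) g-->(3,1,0)
  composite₁ = (0 1 3; 2 4 1; 0 0 0)
Along h;k (path 2):
  e0=(1,0,0) h-->(0,3,0) k-->(0,2,0)
  e1=(0,1,0) h-->(0,2,3) k-->(1,4,0)
  e2=(0,0,1) h-->(1,1,3) k-->(4,1,0)
  composite₂ = (0 1 4; 2 4 1; 0 0 0)
Equal? NO — does not commute

Answer: DOES NOT COMMUTE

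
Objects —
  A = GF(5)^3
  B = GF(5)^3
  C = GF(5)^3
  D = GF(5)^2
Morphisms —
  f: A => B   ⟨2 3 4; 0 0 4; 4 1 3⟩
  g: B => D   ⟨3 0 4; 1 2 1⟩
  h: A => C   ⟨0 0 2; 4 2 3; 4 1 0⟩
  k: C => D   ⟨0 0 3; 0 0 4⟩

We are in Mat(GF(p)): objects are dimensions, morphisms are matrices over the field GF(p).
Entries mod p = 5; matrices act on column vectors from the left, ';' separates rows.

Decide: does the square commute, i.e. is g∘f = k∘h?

Path 1 = f;g:
  e0=(1,0,0) f=>(2,0,4) g=>(2,1)
  e1=(0,1,0) f=>(3,0,1) g=>(3,4)
  e2=(0,0,1) f=>(4,4,3) g=>(4,0)
  ⟦path⟧₁ = ⟨2 3 4; 1 4 0⟩
Path 2 = h;k:
  e0=(1,0,0) h=>(0,4,4) k=>(2,1)
  e1=(0,1,0) h=>(0,2,1) k=>(3,4)
  e2=(0,0,1) h=>(2,3,0) k=>(0,0)
  ⟦path⟧₂ = ⟨2 3 0; 1 4 0⟩
Equal? NO — does not commute

Answer: DOES NOT COMMUTE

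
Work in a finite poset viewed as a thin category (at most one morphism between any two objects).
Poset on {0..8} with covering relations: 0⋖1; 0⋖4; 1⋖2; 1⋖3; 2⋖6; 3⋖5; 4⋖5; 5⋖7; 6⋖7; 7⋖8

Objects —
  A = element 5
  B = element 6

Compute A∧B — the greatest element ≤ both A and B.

Lower bounds of A=5 and B=6: {0,1}
  0 ≤ 1
  1 ≤ 1
glb = 1

Answer: A∧B = 1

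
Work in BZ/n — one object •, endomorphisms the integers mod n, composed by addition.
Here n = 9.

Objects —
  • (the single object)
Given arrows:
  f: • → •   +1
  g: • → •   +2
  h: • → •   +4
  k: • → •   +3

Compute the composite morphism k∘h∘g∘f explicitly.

Answer: +1

Work:
  0 +1≡1 +2≡3 +4≡7 +3≡1  (mod 9)
⟦path⟧: +1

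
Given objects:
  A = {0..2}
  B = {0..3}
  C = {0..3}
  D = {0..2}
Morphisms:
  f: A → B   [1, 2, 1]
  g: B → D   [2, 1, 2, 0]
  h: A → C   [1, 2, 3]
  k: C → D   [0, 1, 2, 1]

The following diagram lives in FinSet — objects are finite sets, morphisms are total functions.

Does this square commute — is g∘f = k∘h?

Answer: COMMUTES

Derivation:
Along f;g (path 1):
  0 f→1 g→1
  1 f→2 g→2
  2 f→1 g→1
  composite₁ = [1, 2, 1]
Along h;k (path 2):
  0 h→1 k→1
  1 h→2 k→2
  2 h→3 k→1
  composite₂ = [1, 2, 1]
Equal? same morphism ✓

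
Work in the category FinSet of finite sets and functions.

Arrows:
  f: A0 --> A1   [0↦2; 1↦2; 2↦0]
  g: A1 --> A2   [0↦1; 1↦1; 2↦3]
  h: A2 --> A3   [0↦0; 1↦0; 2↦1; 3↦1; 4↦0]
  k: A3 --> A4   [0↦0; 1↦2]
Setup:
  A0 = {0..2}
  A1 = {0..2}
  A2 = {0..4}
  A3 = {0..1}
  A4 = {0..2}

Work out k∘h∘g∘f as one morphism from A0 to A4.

Answer: [0↦2; 1↦2; 2↦0]

Trace:
  0 f-->2 g-->3 h-->1 k-->2
  1 f-->2 g-->3 h-->1 k-->2
  2 f-->0 g-->1 h-->0 k-->0
composite: [0↦2; 1↦2; 2↦0]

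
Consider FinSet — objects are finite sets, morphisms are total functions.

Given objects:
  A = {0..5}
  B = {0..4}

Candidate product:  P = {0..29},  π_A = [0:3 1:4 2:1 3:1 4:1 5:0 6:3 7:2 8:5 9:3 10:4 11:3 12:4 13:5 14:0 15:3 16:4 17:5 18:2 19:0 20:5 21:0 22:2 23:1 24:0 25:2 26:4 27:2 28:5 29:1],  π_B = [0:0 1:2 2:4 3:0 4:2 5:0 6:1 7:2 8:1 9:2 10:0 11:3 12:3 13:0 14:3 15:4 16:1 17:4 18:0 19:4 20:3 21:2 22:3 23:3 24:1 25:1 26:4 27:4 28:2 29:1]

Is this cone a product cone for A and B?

Answer: VALID PRODUCT

Work:
|A|·|B| = 6·5 = 30;  |P| = 30
Check the pairing map k ↦ (π_A(k), π_B(k)):
  0 : (3,0)
  1 : (4,2)
  2 : (1,4)
  3 : (1,0)
  4 : (1,2)
  5 : (0,0)
  6 : (3,1)
  7 : (2,2)
  8 : (5,1)
  9 : (3,2)
  10 : (4,0)
  11 : (3,3)
  12 : (4,3)
  13 : (5,0)
  14 : (0,3)
  15 : (3,4)
  16 : (4,1)
  17 : (5,4)
  18 : (2,0)
  19 : (0,4)
  20 : (5,3)
  21 : (0,2)
  22 : (2,3)
  23 : (1,3)
  24 : (0,1)
  25 : (2,1)
  26 : (4,4)
  27 : (2,4)
  28 : (5,2)
  29 : (1,1)
distinct pairs in image: 30 / 30 needed
  → bijection onto A×B; projections well-typed.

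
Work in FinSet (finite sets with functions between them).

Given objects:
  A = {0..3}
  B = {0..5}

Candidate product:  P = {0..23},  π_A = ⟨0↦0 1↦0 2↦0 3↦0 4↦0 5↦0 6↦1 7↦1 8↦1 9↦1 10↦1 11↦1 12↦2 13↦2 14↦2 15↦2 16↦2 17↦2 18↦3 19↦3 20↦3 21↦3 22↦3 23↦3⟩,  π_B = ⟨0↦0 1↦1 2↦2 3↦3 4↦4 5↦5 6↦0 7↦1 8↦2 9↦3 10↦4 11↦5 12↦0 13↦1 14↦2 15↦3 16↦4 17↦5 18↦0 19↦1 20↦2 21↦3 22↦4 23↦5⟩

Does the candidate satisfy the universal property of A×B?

|A|·|B| = 4·6 = 24;  |P| = 24
Check the pairing map k ↦ (π_A(k), π_B(k)):
  0 ↦ (0,0)
  1 ↦ (0,1)
  2 ↦ (0,2)
  3 ↦ (0,3)
  4 ↦ (0,4)
  5 ↦ (0,5)
  6 ↦ (1,0)
  7 ↦ (1,1)
  8 ↦ (1,2)
  9 ↦ (1,3)
  10 ↦ (1,4)
  11 ↦ (1,5)
  12 ↦ (2,0)
  13 ↦ (2,1)
  14 ↦ (2,2)
  15 ↦ (2,3)
  16 ↦ (2,4)
  17 ↦ (2,5)
  18 ↦ (3,0)
  19 ↦ (3,1)
  20 ↦ (3,2)
  21 ↦ (3,3)
  22 ↦ (3,4)
  23 ↦ (3,5)
distinct pairs in image: 24 / 24 needed
  → bijection onto A×B; projections well-typed.

Answer: VALID PRODUCT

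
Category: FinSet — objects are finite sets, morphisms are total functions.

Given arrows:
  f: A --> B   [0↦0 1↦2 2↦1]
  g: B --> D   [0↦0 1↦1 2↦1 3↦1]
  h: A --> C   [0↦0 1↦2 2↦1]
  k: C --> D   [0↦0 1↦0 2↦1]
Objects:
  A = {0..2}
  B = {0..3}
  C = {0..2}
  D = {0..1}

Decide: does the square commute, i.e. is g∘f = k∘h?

Answer: DOES NOT COMMUTE

Work:
Along f;g (path 1):
  0 f-->0 g-->0
  1 f-->2 g-->1
  2 f-->1 g-->1
  ⟦path⟧₁ = [0↦0 1↦1 2↦1]
Along h;k (path 2):
  0 h-->0 k-->0
  1 h-->2 k-->1
  2 h-->1 k-->0
  ⟦path⟧₂ = [0↦0 1↦1 2↦0]
Equal? NO — does not commute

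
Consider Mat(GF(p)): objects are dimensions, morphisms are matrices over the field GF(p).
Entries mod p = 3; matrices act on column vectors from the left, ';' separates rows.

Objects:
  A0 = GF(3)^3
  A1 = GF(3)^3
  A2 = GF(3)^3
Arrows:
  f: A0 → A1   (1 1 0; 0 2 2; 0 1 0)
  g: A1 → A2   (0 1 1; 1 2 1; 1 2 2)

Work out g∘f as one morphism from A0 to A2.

  e0=⟨1,0,0⟩ f→⟨1,0,0⟩ g→⟨0,1,1⟩
  e1=⟨0,1,0⟩ f→⟨1,2,1⟩ g→⟨0,0,1⟩
  e2=⟨0,0,1⟩ f→⟨0,2,0⟩ g→⟨2,1,1⟩
result: (0 0 2; 1 0 1; 1 1 1)

Answer: (0 0 2; 1 0 1; 1 1 1)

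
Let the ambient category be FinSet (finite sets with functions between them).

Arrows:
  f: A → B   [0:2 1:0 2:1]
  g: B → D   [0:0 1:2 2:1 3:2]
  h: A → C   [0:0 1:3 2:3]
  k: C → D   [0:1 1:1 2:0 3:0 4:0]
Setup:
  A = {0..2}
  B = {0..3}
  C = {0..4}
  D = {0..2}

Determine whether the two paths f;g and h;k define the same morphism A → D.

1) trace f;g:
  0 f→2 g→1
  1 f→0 g→0
  2 f→1 g→2
  result₁ = [0:1 1:0 2:2]
2) trace h;k:
  0 h→0 k→1
  1 h→3 k→0
  2 h→3 k→0
  result₂ = [0:1 1:0 2:0]
Equal? NO — does not commute

Answer: DOES NOT COMMUTE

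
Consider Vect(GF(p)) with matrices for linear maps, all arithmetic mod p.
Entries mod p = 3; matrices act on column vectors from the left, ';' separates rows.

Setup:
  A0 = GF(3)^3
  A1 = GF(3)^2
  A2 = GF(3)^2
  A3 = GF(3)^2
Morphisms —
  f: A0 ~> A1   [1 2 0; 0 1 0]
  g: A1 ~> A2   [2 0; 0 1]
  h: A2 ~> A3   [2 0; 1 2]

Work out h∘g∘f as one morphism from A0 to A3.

Answer: [1 2 0; 2 0 0]

Work:
  e0=⟨1,0,0⟩ f~>⟨1,0⟩ g~>⟨2,0⟩ h~>⟨1,2⟩
  e1=⟨0,1,0⟩ f~>⟨2,1⟩ g~>⟨1,1⟩ h~>⟨2,0⟩
  e2=⟨0,0,1⟩ f~>⟨0,0⟩ g~>⟨0,0⟩ h~>⟨0,0⟩
result: [1 2 0; 2 0 0]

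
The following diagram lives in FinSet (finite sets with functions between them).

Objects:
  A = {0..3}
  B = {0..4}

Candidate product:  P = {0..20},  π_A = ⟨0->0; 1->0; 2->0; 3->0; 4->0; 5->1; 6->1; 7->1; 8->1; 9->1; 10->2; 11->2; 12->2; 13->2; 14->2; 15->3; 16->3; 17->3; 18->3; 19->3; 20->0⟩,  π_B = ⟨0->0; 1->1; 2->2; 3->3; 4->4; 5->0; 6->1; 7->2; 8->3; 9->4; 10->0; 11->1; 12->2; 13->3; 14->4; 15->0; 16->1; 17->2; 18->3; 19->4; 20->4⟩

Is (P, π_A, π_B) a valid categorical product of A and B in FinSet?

|A|·|B| = 4·5 = 20;  |P| = 21
  → cardinalities differ; no bijection possible.

Answer: NOT A VALID PRODUCT — |P|=21 ≠ |A|·|B|=20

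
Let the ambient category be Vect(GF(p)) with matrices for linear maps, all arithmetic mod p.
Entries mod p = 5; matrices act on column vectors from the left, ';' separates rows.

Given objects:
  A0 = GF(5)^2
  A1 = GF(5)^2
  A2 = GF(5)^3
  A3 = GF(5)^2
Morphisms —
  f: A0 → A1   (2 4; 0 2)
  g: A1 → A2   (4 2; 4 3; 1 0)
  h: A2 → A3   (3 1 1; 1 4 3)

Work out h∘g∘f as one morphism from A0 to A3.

  e0=(1,0) f→(2,0) g→(3,3,2) h→(4,1)
  e1=(0,1) f→(4,2) g→(0,2,4) h→(1,0)
result: (4 1; 1 0)

Answer: (4 1; 1 0)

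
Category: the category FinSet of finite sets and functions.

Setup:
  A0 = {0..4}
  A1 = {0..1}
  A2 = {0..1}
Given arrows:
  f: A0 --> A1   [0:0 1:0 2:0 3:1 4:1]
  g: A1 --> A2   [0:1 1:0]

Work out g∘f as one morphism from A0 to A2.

Answer: [0:1 1:1 2:1 3:0 4:0]

Trace:
  0 f-->0 g-->1
  1 f-->0 g-->1
  2 f-->0 g-->1
  3 f-->1 g-->0
  4 f-->1 g-->0
result: [0:1 1:1 2:1 3:0 4:0]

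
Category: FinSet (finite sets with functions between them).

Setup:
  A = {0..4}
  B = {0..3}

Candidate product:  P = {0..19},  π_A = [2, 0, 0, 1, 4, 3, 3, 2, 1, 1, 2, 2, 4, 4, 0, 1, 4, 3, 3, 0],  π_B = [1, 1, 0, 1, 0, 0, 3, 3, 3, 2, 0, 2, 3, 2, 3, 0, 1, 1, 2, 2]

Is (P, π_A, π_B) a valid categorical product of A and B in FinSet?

Answer: VALID PRODUCT

Trace:
|A|·|B| = 5·4 = 20;  |P| = 20
Check the pairing map k ↦ (π_A(k), π_B(k)):
  0 ↦ (2,1)
  1 ↦ (0,1)
  2 ↦ (0,0)
  3 ↦ (1,1)
  4 ↦ (4,0)
  5 ↦ (3,0)
  6 ↦ (3,3)
  7 ↦ (2,3)
  8 ↦ (1,3)
  9 ↦ (1,2)
  10 ↦ (2,0)
  11 ↦ (2,2)
  12 ↦ (4,3)
  13 ↦ (4,2)
  14 ↦ (0,3)
  15 ↦ (1,0)
  16 ↦ (4,1)
  17 ↦ (3,1)
  18 ↦ (3,2)
  19 ↦ (0,2)
distinct pairs in image: 20 / 20 needed
  → bijection onto A×B; projections well-typed.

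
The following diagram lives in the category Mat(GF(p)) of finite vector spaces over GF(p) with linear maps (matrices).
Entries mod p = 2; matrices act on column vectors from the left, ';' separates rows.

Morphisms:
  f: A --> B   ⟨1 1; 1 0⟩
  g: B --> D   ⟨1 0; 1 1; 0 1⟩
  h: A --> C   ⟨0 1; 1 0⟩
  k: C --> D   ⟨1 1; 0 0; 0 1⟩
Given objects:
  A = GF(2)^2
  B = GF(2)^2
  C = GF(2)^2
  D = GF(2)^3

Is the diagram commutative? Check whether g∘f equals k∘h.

Answer: DOES NOT COMMUTE

Trace:
1) trace f;g:
  e0=⟨1,0⟩ f-->⟨1,1⟩ g-->⟨1,0,1⟩
  e1=⟨0,1⟩ f-->⟨1,0⟩ g-->⟨1,1,0⟩
  result₁ = ⟨1 1; 0 1; 1 0⟩
2) trace h;k:
  e0=⟨1,0⟩ h-->⟨0,1⟩ k-->⟨1,0,1⟩
  e1=⟨0,1⟩ h-->⟨1,0⟩ k-->⟨1,0,0⟩
  result₂ = ⟨1 1; 0 0; 1 0⟩
Equal? distinct morphisms ✗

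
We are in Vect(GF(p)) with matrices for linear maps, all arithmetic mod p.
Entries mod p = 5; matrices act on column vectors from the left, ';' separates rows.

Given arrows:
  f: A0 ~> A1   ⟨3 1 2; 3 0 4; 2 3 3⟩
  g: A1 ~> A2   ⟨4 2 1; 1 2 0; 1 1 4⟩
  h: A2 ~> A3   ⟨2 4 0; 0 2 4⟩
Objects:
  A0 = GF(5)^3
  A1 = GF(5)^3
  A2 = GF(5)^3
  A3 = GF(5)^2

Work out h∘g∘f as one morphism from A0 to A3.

  e0=[1,0,0] f~>[3,3,2] g~>[0,4,4] h~>[1,4]
  e1=[0,1,0] f~>[1,0,3] g~>[2,1,3] h~>[3,4]
  e2=[0,0,1] f~>[2,4,3] g~>[4,0,3] h~>[3,2]
composite: ⟨1 3 3; 4 4 2⟩

Answer: ⟨1 3 3; 4 4 2⟩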